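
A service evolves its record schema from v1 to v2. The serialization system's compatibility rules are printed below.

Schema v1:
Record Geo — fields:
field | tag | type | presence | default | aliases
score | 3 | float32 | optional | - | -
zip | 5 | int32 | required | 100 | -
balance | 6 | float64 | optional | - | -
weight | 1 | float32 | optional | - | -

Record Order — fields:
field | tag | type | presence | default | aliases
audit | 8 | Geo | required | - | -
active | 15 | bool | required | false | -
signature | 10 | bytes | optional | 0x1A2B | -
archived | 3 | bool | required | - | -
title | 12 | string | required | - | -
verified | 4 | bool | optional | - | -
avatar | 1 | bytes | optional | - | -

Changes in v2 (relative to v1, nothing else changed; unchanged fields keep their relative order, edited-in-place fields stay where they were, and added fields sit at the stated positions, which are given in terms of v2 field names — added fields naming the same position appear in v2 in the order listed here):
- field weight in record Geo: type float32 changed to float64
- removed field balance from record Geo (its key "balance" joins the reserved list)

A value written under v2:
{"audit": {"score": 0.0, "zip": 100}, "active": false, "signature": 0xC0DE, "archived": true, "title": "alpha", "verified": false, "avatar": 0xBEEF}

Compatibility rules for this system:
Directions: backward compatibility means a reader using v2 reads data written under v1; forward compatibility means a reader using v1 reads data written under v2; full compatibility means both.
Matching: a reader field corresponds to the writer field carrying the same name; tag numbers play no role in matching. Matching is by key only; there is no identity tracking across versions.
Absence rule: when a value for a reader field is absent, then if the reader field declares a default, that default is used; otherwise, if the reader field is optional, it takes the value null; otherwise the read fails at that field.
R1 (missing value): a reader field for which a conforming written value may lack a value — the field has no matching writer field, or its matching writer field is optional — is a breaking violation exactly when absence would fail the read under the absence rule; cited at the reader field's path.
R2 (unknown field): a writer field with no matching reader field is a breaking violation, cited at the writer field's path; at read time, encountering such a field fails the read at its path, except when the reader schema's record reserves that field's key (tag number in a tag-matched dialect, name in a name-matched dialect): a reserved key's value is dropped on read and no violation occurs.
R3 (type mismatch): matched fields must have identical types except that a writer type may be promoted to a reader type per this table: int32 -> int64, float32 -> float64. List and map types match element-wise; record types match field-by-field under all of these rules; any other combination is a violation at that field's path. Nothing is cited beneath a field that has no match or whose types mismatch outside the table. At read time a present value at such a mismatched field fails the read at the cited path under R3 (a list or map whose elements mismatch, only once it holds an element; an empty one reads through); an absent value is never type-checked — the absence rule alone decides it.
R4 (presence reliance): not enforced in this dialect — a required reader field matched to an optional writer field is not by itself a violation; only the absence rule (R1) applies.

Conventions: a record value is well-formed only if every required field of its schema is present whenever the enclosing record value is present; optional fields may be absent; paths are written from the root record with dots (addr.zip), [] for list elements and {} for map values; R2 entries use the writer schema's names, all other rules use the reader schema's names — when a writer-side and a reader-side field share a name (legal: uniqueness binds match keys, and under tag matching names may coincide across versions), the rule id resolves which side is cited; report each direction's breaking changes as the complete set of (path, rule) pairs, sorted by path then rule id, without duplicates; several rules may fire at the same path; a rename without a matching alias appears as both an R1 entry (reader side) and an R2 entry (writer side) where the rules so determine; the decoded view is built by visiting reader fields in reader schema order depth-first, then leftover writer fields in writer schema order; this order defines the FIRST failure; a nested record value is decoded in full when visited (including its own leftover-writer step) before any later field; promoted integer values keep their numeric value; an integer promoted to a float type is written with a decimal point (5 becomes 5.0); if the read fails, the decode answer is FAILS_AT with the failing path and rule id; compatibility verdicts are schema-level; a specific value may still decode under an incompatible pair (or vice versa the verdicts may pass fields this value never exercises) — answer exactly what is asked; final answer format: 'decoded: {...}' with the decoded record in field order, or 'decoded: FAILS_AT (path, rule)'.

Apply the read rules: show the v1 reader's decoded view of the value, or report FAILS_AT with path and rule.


arrows below run writer -> reader for Order
decode walk for Order under reader schema v1:
  audit.score := 0.0
  audit.zip := 100
  audit.balance := null (not supplied -> null)
  audit.weight := null (not supplied -> null)
  active := false
  signature := 0xC0DE
  archived := true
  title := "alpha"
  verified := false
  avatar := 0xBEEF
  => decoded: {"audit": {"score": 0.0, "zip": 100, "balance": null, "weight": null}, "active": false, "signature": 0xC0DE, "archived": true, "title": "alpha", "verified": false, "avatar": 0xBEEF}
ruling out the remaining Order differences:
  field weight in record Geo: type float32 changed to float64 -> changes Order's schema-level verdicts only — the decode of this value is the same
  removed field balance from record Geo (its key "balance" joins the reserved list) -> triggers nothing under the printed rules; the Order answer is the same either way

decoded: {"audit": {"score": 0.0, "zip": 100, "balance": null, "weight": null}, "active": false, "signature": 0xC0DE, "archived": true, "title": "alpha", "verified": false, "avatar": 0xBEEF}


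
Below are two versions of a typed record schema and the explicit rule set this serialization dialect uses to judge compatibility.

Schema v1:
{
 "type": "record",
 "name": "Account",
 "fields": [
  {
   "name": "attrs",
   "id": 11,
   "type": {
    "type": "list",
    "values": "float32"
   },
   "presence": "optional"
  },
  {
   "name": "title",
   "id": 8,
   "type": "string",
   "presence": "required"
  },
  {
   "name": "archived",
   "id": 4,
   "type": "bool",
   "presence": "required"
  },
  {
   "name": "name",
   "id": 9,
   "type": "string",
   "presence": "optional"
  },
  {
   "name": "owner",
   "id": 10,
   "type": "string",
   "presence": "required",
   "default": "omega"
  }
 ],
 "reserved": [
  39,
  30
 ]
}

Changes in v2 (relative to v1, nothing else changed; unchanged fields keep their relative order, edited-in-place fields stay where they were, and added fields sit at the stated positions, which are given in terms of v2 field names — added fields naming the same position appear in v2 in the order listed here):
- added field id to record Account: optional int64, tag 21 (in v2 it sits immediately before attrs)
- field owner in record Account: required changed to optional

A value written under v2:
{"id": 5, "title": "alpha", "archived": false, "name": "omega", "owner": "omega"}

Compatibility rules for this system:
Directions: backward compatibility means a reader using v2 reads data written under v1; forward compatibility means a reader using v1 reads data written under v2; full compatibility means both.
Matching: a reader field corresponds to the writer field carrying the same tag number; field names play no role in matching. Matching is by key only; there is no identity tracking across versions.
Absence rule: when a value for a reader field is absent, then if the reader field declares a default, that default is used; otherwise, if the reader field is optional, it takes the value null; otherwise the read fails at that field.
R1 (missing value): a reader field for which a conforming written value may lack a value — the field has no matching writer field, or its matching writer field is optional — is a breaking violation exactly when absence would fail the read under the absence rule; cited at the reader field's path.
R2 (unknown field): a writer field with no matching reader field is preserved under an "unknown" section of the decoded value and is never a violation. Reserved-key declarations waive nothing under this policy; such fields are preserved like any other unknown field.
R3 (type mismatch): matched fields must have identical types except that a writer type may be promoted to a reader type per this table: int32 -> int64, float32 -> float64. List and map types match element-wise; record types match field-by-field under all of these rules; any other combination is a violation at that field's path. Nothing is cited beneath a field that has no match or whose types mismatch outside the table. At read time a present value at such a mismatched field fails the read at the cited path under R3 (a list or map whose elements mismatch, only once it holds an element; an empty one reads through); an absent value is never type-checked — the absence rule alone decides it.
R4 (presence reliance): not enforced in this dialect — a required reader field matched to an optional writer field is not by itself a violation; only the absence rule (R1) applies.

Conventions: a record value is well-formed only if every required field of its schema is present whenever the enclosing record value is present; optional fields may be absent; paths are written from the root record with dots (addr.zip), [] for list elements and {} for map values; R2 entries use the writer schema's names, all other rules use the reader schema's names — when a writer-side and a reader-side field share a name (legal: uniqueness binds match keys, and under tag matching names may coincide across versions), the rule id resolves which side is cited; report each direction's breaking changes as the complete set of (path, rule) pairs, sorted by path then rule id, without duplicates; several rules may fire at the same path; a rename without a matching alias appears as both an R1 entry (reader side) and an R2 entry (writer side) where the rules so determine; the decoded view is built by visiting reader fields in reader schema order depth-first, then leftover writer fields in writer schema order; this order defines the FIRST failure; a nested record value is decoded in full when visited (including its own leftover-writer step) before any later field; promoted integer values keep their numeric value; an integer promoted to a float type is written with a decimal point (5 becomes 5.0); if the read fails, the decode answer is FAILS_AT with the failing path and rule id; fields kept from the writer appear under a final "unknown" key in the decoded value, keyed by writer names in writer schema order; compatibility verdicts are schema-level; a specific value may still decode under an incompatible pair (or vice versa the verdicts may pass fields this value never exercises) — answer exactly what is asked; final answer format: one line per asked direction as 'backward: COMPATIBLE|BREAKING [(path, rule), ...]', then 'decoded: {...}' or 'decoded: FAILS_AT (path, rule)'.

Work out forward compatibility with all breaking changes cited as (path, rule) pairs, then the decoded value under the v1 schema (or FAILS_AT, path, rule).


forward: COMPATIBLE []; decoded: {"attrs": null, "title": "alpha", "archived": false, "name": "omega", "owner": "omega", "unknown": {"id": 5}}

the writer's type comes first in each Account pair
forward for Account (reader v1, writer v2):
  attrs: paired with writer attrs (list<float32> -> list<float32>; writer optional)
  title: paired with writer title (string -> string; writer required)
  archived: paired with writer archived (bool -> bool; writer required)
  name: paired with writer name (string -> string; writer optional)
  owner: paired with writer owner (string -> string; writer optional)
  leftover writer field: id
  => forward: COMPATIBLE
migrating the Account value to v1:
  attrs := null (absent, optional -> null)
  title := "alpha"
  archived := false
  name := "omega"
  owner := "omega"
  writer id: kept under "unknown"
  => decoded: {"attrs": null, "title": "alpha", "archived": false, "name": "omega", "owner": "omega", "unknown": {"id": 5}}
diffs on Account not affecting the asked answer:
  field owner in record Account: required changed to optional -> inert for the asked Account verdict: nothing fires


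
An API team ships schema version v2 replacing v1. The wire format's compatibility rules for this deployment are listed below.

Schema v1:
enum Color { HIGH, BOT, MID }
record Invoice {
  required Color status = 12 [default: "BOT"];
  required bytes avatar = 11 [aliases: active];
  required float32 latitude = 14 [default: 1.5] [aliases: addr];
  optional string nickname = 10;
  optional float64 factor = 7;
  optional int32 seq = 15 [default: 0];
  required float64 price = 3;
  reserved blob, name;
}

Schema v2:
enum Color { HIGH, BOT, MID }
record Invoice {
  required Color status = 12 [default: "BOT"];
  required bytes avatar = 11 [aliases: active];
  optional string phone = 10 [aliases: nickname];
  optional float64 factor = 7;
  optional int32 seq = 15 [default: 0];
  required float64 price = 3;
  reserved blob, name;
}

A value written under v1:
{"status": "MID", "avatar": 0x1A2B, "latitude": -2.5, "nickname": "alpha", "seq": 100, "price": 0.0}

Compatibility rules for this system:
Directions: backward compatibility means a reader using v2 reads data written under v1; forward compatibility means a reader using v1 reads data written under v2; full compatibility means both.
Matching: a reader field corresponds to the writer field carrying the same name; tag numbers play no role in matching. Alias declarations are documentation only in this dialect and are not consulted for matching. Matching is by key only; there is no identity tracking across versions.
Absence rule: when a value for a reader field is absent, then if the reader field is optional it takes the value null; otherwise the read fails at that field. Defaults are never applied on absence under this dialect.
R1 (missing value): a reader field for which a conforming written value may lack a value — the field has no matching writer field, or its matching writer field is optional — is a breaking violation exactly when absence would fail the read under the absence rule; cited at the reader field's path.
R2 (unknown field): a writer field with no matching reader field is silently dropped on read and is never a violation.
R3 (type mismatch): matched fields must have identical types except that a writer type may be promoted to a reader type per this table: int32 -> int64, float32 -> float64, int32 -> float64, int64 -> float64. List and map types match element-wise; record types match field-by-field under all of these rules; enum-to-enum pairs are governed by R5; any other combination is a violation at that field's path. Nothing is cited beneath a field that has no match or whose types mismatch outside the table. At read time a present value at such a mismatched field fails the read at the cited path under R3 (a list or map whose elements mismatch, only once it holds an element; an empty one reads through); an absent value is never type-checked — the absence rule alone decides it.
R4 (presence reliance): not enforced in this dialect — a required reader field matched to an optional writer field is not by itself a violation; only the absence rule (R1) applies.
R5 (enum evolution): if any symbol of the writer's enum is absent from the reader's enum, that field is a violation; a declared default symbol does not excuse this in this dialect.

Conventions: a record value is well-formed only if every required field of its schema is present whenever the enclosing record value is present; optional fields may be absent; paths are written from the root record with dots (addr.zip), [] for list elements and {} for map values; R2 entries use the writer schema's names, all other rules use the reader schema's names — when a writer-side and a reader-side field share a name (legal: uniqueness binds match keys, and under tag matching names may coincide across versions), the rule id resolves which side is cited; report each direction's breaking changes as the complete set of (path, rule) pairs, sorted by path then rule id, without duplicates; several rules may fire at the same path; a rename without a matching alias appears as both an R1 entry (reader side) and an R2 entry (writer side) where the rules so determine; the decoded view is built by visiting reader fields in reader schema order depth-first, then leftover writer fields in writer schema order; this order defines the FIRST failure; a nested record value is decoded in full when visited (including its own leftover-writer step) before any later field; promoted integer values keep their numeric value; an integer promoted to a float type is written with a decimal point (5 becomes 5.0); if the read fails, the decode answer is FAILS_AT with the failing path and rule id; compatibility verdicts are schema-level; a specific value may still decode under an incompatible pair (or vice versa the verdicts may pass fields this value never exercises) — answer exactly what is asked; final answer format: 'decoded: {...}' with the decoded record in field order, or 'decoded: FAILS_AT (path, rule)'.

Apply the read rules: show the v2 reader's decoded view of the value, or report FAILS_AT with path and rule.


decoded: {"status": "MID", "avatar": 0x1A2B, "phone": null, "factor": null, "seq": 100, "price": 0.0}

each type pair in Invoice: writer, then reader
decode (reader v2):
  status := "MID"
  avatar := 0x1A2B
  phone := null (missing; optional => null)
  factor := null (missing; optional => null)
  seq := 100
  price := 0.0
  writer latitude: no reader field; dropped
  writer nickname: no reader field; dropped
  => decoded: {"status": "MID", "avatar": 0x1A2B, "phone": null, "factor": null, "seq": 100, "price": 0.0}


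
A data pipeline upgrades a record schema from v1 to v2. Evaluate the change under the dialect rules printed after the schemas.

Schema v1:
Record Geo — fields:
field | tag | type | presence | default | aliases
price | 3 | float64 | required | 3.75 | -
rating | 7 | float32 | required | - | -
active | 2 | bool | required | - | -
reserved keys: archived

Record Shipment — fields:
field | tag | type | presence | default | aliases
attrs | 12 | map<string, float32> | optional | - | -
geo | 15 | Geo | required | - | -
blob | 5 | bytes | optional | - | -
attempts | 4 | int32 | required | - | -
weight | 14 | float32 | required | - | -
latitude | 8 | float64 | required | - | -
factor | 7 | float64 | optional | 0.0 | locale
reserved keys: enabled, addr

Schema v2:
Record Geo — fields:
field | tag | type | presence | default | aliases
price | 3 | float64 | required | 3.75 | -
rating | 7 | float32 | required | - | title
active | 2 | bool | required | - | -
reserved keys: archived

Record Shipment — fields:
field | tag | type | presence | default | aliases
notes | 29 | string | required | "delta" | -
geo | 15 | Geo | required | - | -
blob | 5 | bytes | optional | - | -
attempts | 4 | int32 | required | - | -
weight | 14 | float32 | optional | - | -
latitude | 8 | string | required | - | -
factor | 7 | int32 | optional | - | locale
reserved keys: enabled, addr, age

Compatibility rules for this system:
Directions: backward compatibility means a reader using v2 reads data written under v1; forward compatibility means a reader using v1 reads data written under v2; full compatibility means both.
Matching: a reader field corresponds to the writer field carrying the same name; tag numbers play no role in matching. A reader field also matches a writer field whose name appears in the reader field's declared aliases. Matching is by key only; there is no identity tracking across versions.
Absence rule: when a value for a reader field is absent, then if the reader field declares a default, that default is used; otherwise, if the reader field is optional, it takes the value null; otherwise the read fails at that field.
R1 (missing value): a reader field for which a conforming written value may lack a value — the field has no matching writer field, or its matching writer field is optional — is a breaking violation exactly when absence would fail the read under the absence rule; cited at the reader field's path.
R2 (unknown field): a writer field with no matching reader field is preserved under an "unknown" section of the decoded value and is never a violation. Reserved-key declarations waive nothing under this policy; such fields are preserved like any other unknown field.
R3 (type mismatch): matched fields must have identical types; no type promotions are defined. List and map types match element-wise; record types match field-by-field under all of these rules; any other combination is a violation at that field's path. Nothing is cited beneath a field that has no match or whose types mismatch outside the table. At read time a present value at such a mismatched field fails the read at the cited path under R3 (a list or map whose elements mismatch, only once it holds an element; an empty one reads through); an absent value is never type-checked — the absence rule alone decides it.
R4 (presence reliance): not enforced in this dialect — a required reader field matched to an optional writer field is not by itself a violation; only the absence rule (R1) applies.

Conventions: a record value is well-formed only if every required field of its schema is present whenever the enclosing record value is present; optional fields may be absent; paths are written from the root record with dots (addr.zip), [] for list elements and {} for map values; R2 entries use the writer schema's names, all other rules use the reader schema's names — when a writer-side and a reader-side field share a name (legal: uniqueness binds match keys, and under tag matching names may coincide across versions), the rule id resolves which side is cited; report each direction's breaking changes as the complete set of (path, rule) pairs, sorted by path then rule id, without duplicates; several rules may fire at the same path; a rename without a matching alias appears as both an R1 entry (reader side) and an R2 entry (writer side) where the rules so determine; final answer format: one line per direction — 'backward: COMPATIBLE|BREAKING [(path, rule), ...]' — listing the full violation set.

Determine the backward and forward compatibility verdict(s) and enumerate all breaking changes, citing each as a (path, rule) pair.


arrows below run writer -> reader for Shipment
backward analysis of Shipment with v2 as reader and v1 as writer:
  notes: no writer match
  writer required, Geo -> Geo: reader geo maps from writer geo
  writer optional, bytes -> bytes: reader blob maps from writer blob
  writer required, int32 -> int32: reader attempts maps from writer attempts
  writer required, float32 -> float32: reader weight maps from writer weight
  writer required, float64 -> string: reader latitude maps from writer latitude
  writer optional, float64 -> int32: reader factor maps from writer factor
  leftover writer field: attrs
  writer required, float64 -> float64: reader geo.price maps from writer geo.price
  writer required, float32 -> float32: reader geo.rating maps from writer geo.rating
  writer required, bool -> bool: reader geo.active maps from writer geo.active
  rule R3 violated at factor
  rule R3 violated at latitude
  => 2 violation(s): backward is BREAKING for Shipment
forward analysis of Shipment with v1 as reader and v2 as writer:
  attrs: no writer match
  writer required, Geo -> Geo: reader geo maps from writer geo
  writer optional, bytes -> bytes: reader blob maps from writer blob
  writer required, int32 -> int32: reader attempts maps from writer attempts
  writer optional, float32 -> float32: reader weight maps from writer weight
  writer required, string -> float64: reader latitude maps from writer latitude
  writer optional, int32 -> float64: reader factor maps from writer factor
  leftover writer field: notes
  writer required, float64 -> float64: reader geo.price maps from writer geo.price
  writer required, float32 -> float32: reader geo.rating maps from writer geo.rating
  writer required, bool -> bool: reader geo.active maps from writer geo.active
  rule R3 violated at factor
  rule R3 violated at latitude
  rule R1 violated at weight
  => 3 violation(s): forward is BREAKING for Shipment

backward: BREAKING [(factor, R3), (latitude, R3)]; forward: BREAKING [(factor, R3), (latitude, R3), (weight, R1)]


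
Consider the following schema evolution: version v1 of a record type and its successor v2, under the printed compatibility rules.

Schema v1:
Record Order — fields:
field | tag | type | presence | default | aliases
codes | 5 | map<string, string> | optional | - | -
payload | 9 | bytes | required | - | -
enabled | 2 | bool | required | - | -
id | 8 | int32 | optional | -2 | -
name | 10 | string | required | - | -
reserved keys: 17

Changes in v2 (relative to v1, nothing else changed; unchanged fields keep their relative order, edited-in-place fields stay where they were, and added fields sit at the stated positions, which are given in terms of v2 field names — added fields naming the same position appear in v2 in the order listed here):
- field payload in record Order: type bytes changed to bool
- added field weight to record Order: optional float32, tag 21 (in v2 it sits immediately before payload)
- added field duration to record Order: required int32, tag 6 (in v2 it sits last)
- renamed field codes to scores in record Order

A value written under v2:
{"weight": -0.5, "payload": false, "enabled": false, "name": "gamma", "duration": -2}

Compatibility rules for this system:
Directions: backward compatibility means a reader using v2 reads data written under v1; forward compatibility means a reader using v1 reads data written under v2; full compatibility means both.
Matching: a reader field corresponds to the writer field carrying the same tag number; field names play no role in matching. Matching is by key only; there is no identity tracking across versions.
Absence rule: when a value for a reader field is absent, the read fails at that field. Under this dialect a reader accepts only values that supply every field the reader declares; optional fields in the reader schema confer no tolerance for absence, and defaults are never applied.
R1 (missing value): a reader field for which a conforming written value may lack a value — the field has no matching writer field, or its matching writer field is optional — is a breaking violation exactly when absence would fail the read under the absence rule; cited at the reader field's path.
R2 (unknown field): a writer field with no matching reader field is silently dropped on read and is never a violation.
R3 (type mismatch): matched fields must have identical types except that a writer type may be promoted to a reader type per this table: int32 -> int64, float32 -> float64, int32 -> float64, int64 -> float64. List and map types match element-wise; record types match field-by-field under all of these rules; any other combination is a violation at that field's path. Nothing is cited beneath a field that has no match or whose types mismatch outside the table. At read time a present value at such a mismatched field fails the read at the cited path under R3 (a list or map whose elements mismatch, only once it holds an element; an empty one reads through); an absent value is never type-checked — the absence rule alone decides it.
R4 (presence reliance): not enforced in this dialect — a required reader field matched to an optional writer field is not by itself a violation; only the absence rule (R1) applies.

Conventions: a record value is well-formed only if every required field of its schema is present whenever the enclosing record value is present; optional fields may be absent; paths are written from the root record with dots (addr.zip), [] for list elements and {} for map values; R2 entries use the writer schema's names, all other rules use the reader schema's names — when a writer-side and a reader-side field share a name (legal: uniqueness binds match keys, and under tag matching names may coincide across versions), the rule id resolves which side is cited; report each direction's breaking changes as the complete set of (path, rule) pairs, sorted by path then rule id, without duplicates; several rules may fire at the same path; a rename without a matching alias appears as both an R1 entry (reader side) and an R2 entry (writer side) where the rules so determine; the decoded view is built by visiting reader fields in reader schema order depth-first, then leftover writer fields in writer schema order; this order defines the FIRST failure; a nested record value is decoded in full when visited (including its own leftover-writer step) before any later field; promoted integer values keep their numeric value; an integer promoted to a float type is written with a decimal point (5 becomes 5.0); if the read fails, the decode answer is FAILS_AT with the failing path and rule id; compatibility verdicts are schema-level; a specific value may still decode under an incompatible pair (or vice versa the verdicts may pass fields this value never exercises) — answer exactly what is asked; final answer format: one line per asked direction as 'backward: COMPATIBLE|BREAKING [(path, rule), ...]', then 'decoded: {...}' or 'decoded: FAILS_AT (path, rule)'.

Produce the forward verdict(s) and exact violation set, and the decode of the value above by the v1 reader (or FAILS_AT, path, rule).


each type pair in Order: writer, then reader
forward analysis of Order with v1 as reader and v2 as writer:
  writer optional, map<string, string> -> map<string, string>: reader codes maps from writer scores
  writer required, bool -> bytes: reader payload maps from writer payload
  writer required, bool -> bool: reader enabled maps from writer enabled
  writer optional, int32 -> int32: reader id maps from writer id
  writer required, string -> string: reader name maps from writer name
  writer field weight has no reader counterpart
  writer field duration has no reader counterpart
  rule R1 violated at codes
  rule R1 violated at id
  rule R3 violated at payload
  => forward: BREAKING (3)
decode (reader v1):
  read fails at codes under R1 (no fill)
  => FAILS_AT (codes, R1)
remaining Order differences; none change what is asked:
  added field duration to record Order: required int32, tag 6 (in v2 it sits last) -> fires only in the backward direction of Order, which is not asked here
  added field weight to record Order: optional float32, tag 21 (in v2 it sits immediately before payload) -> fires only in the backward direction of Order, which is not asked here

forward: BREAKING [(codes, R1), (id, R1), (payload, R3)]; decoded: FAILS_AT (codes, R1)


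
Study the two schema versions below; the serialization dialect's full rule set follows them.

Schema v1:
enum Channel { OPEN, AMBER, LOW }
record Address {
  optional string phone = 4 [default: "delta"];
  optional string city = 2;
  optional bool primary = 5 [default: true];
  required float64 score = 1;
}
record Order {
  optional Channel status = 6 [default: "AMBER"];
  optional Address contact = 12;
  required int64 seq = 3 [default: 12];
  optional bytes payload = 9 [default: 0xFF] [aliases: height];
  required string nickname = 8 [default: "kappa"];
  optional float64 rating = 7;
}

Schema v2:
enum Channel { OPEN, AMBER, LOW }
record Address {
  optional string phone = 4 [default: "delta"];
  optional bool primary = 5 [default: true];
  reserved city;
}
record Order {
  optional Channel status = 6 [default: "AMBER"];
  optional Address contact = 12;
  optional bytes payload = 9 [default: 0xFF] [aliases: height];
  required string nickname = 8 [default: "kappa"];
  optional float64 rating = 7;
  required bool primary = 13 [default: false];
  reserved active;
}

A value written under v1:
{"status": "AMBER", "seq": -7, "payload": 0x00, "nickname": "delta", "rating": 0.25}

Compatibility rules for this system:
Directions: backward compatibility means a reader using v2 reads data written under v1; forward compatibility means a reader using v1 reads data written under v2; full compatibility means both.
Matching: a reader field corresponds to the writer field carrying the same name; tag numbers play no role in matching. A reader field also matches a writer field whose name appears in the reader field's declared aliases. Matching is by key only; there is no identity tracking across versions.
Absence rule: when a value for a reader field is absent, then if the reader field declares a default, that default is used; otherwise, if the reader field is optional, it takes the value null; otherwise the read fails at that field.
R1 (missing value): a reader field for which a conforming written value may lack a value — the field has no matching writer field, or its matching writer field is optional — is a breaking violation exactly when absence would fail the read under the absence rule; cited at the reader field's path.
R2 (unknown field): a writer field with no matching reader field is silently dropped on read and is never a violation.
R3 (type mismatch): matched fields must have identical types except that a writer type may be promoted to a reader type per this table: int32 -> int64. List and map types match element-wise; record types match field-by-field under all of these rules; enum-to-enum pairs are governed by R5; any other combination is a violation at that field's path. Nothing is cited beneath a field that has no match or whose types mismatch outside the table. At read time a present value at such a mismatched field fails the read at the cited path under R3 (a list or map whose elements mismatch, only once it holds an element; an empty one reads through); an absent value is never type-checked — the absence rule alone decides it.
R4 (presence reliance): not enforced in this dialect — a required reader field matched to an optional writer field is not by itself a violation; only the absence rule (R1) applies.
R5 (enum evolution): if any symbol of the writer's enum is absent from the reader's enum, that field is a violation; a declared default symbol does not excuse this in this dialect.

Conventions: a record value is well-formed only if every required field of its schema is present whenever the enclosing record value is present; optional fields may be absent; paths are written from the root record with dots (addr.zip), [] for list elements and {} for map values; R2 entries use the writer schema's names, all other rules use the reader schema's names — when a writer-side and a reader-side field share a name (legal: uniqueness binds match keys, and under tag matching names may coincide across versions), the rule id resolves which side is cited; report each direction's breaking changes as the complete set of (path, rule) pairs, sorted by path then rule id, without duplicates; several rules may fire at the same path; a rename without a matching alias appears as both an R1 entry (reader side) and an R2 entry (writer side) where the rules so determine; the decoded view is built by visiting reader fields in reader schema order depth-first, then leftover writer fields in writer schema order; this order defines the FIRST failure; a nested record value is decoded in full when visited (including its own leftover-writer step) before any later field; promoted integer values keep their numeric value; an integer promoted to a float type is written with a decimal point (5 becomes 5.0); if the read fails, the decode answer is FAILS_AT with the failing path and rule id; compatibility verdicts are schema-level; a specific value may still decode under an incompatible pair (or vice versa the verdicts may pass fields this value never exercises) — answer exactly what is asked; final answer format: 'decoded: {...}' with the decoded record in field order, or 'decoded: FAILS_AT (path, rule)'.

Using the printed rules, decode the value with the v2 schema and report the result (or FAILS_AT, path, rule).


decoded: {"status": "AMBER", "contact": null, "payload": 0x00, "nickname": "delta", "rating": 0.25, "primary": false}

in Order below, arrows point writer -> reader
migrating the Order value to v2:
  status := "AMBER"
  contact := null (not supplied -> null)
  payload := 0x00
  nickname := "delta"
  rating := 0.25
  primary := false (no value, default fills)
  writer seq: unmatched, discarded
  => decoded: {"status": "AMBER", "contact": null, "payload": 0x00, "nickname": "delta", "rating": 0.25, "primary": false}
diffs on Order not affecting the asked answer:
  removed field score from record Address -> matters for Order compatibility verdicts, not for this value's decode
  removed field city from record Address (its key "city" joins the reserved list) -> triggers nothing under the printed rules; the Order answer is the same either way


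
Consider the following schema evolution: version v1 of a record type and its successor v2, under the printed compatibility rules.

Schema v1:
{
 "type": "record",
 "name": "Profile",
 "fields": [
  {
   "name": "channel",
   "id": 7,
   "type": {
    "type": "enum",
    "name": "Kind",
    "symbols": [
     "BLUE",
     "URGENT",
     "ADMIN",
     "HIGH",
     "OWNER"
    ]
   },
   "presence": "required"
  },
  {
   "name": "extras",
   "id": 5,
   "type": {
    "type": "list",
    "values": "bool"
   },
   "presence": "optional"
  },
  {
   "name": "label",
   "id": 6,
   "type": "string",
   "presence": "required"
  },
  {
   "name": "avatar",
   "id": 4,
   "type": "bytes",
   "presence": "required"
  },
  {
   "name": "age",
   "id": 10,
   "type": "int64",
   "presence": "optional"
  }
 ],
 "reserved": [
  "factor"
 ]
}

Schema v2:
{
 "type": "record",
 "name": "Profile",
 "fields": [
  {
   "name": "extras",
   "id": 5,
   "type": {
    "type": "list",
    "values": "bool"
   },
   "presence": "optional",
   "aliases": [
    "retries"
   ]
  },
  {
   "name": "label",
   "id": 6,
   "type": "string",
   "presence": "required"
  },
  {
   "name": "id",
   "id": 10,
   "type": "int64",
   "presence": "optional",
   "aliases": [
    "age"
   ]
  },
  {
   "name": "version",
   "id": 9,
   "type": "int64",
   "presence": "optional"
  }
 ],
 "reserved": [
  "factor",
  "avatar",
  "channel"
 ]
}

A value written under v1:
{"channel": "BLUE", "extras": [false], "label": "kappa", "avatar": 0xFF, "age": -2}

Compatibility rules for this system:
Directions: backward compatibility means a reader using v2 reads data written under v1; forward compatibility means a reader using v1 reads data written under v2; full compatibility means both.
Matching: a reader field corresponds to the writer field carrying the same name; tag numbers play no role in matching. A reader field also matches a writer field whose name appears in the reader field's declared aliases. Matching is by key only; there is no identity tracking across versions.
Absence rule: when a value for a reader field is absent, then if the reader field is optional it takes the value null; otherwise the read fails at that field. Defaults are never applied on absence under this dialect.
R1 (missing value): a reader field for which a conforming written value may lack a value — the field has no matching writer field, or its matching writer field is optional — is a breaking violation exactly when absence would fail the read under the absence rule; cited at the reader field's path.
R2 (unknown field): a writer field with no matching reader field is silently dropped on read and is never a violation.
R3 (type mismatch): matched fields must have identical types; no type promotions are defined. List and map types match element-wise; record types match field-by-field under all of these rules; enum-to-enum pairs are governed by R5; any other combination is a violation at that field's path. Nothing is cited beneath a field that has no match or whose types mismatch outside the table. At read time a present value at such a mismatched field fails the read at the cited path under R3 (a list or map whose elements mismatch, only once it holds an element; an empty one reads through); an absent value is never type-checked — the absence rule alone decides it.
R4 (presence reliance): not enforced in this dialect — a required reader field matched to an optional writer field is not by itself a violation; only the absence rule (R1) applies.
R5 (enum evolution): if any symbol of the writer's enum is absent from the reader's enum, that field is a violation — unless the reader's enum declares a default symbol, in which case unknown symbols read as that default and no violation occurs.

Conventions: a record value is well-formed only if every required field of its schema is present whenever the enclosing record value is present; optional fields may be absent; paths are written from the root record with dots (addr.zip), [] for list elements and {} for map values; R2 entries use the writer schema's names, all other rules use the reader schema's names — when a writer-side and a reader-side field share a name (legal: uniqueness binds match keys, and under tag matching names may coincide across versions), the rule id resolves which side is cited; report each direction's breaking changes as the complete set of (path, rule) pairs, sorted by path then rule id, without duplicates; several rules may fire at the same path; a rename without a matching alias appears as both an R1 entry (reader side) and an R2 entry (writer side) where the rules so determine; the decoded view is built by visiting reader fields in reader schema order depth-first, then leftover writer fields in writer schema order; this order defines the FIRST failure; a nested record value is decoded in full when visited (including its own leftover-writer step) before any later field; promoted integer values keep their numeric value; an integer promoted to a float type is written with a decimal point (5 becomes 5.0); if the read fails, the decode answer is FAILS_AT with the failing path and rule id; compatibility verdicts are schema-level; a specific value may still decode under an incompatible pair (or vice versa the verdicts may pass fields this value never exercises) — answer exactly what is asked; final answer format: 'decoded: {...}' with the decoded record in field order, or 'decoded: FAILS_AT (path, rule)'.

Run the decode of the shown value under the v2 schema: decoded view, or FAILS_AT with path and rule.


decoded: {"extras": [false], "label": "kappa", "id": -2, "version": null}

in Profile below, arrows point writer -> reader
decoding the Profile value with the v2 reader:
  extras := [false]
  label := "kappa"
  id := -2 (from writer age)
  version := null (absent, optional -> null)
  writer channel: unknown -> dropped
  writer avatar: unknown -> dropped
  => decoded: {"extras": [false], "label": "kappa", "id": -2, "version": null}
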